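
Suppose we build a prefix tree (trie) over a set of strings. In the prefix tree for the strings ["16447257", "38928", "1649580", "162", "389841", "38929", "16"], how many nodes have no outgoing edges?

6

Leaves are exactly the stored words that no other stored word extends.
Those words: "162", "16447257", "1649580", "38928", "38929", "389841"
Leaf count: 6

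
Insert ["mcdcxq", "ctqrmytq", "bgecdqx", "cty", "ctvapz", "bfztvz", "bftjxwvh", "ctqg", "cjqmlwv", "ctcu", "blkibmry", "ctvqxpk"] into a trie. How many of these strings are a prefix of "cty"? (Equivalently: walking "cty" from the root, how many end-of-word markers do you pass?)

1

Walk "cty" from the root; an end-of-word marker is hit whenever a stored word is a prefix of "cty".
Prefixes of the query that are stored words: "cty"
Count: 1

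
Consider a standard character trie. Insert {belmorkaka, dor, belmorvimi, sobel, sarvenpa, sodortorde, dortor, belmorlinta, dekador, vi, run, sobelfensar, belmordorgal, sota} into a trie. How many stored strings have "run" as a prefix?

Walk to "run"; the words in its subtree are exactly those with that prefix.
Words under "run": run
Count: 1

1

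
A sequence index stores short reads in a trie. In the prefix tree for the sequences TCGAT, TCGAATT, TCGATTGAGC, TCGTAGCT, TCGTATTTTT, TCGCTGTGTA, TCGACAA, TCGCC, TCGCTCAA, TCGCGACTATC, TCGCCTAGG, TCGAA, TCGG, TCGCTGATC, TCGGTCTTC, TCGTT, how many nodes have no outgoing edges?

12

A leaf is a node with no children — equivalently, the end of a word that is not a proper prefix of any other stored word.
Those words: "TCGAATT", "TCGACAA", "TCGATTGAGC", "TCGCCTAGG", "TCGCGACTATC", "TCGCTCAA", "TCGCTGATC", "TCGCTGTGTA", "TCGGTCTTC", "TCGTAGCT", "TCGTATTTTT", "TCGTT"
Leaf count: 12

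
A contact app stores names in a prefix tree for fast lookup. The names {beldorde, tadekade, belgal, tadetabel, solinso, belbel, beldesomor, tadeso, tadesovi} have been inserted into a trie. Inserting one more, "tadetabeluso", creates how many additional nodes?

3

"tadetabel" is already a path in the trie; the remaining "uso" must be added.
New nodes needed: |"tadetabeluso"| − 9 = 12 − 9 = 3.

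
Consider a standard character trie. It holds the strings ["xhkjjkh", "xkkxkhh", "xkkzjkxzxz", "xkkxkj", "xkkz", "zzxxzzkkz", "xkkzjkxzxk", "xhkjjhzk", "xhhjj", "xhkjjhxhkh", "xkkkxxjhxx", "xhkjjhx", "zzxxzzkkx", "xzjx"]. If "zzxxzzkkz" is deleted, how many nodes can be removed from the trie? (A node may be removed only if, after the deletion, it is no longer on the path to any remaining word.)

1

After clearing the end-marker at "zzxxzzkkz", prune upward until reaching a node still needed by another word.
The suffix "z" (1 node) is used only by "zzxxzzkkz"; the node for "zzxxzzkk" still has the child "x", so pruning stops there.
Nodes removed: 1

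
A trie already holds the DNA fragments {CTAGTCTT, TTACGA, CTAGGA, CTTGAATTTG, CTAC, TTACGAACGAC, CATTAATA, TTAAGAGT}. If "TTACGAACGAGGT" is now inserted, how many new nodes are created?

Walking "TTACGAACGAGGT" from the root, the first 10 characters ("TTACGAACGA") follow existing edges; "G" is the first miss.
Each of the 3 remaining characters creates one node.

3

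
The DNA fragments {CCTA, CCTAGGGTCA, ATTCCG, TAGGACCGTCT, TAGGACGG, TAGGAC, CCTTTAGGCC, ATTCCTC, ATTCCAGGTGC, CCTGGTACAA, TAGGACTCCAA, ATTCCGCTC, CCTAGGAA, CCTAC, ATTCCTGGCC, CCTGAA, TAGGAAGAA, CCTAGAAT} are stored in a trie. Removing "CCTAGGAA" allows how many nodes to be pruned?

2

A node on "CCTAGGAA"'s path can go only if nothing else ends at it or branches off below it.
The suffix "AA" (2 nodes) is used only by "CCTAGGAA"; the node for "CCTAGG" still has the child "G", so pruning stops there.
Nodes removed: 2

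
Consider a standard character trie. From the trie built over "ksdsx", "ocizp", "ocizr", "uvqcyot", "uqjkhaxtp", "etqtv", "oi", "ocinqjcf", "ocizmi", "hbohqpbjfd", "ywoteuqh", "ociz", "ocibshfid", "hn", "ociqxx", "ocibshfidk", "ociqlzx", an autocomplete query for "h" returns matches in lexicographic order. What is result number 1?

Filter for "h…" and sort: "hbohqpbjfd", "hn"
The 1st is hbohqpbjfd.

hbohqpbjfd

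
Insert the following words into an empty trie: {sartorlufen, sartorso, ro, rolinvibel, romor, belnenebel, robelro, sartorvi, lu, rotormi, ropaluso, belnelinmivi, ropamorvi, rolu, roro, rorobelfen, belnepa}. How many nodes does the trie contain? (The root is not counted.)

79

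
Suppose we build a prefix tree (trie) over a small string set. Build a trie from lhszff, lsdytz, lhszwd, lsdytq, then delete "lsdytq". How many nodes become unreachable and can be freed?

1

Walk "lsdytq" from the leaf back toward the root, removing each node that no remaining word uses.
The suffix "q" (1 node) is used only by "lsdytq"; the node for "lsdyt" still has the child "z", so pruning stops there.
Nodes removed: 1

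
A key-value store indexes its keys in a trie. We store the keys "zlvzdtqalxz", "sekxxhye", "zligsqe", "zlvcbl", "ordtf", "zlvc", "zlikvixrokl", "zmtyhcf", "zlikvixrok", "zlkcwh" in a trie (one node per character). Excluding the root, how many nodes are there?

50

Count nodes per top-level branch (shared prefixes stored once):
  'o'-branch (ordtf): 5 nodes
  's'-branch (sekxxhye): 8 nodes
  'z'-branch (zligsqe, zlikvixrok, zlikvixrokl, zlkcwh, zlvc, zlvcbl, zlvzdtqalxz, zmtyhcf): 37 nodes
Sum: 50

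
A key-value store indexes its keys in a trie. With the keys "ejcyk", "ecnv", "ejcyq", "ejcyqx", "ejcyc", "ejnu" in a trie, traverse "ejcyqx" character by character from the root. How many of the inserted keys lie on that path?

Check each prefix of "ejcyqx" against the stored set — each match is an end-marker on the path.
Prefixes of the query that are stored words: "ejcyq", "ejcyqx"
Count: 2

2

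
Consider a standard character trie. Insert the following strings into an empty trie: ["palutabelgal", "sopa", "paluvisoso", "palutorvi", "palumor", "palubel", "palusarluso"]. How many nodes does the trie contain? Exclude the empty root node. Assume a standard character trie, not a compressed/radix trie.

Trie structure (* marks end of a word):
(root)
├─ p
│  └─ a
│     └─ l
│        └─ u
│           ├─ b
│           │  └─ e
│           │     └─ l *
│           ├─ m
│           │  └─ o
│           │     └─ r *
│           ├─ s
│           │  └─ a
│           │     └─ r
│           │        └─ l
│           │           └─ u
│           │              └─ s
│           │                 └─ o *
│           ├─ t
│           │  ├─ a
│           │  │  └─ b
│           │  │     └─ e
│           │  │        └─ l
│           │  │           └─ g
│           │  │              └─ a
│           │  │                 └─ l *
│           │  └─ o
│           │     └─ r
│           │        └─ v
│           │           └─ i *
│           └─ v
│              └─ i
│                 └─ s
│                    └─ o
│                       └─ s
│                          └─ o *
└─ s
   └─ o
      └─ p
         └─ a *
Counting every labelled node above: 39.

39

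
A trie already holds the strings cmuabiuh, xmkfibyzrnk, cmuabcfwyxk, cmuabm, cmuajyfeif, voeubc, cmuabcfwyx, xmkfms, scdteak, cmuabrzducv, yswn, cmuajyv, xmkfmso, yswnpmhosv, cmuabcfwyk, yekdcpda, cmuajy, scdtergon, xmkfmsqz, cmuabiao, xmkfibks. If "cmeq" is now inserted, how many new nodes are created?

Walking "cmeq" from the root, the first 2 characters ("cm") follow existing edges; "e" is the first miss.
New nodes needed: |"cmeq"| − 2 = 4 − 2 = 2.

2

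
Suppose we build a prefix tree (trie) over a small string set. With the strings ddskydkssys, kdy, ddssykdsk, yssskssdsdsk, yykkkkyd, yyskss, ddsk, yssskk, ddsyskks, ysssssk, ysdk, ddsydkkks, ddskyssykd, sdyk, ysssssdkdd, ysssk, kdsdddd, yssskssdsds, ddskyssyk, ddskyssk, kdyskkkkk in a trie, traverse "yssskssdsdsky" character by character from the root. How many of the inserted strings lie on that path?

3

Walk "yssskssdsdsky" from the root; an end-of-word marker is hit whenever a stored word is a prefix of "yssskssdsdsky".
Prefixes of the query that are stored words: "ysssk", "yssskssdsds", "yssskssdsdsk"
Count: 3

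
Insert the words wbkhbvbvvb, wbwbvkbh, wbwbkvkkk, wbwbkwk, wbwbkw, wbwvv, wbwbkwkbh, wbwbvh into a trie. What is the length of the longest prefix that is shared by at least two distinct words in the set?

Equivalently: take the maximum, over all pairs, of their longest common prefix length.
e.g. "wbwbkwk" and "wbwbkwkbh" share the prefix "wbwbkwk" of length 7; no pair shares a longer one.
Longest shared-prefix length: 7

7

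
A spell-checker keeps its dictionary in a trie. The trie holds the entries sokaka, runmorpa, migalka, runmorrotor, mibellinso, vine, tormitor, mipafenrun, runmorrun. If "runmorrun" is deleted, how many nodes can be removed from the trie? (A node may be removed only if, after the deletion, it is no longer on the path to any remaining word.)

2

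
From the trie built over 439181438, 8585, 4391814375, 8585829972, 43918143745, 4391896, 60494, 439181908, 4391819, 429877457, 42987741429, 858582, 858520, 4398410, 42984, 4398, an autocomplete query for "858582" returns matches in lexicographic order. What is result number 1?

DFS of the "858582" subtree visits, in order: "858582", "8585829972"
The 1st is 858582.

858582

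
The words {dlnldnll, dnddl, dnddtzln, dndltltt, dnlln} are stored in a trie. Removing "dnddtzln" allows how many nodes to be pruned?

4

A node on "dnddtzln"'s path can go only if nothing else ends at it or branches off below it.
The suffix "tzln" (4 nodes) is used only by "dnddtzln"; the node for "dndd" still has the child "l", so pruning stops there.
Nodes removed: 4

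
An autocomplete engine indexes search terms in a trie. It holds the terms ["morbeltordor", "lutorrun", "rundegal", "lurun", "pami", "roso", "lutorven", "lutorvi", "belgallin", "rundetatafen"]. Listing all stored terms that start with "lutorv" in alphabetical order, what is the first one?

Words with prefix "lutorv", in lexicographic order: "lutorven", "lutorvi"
The 1st is lutorven.

lutorven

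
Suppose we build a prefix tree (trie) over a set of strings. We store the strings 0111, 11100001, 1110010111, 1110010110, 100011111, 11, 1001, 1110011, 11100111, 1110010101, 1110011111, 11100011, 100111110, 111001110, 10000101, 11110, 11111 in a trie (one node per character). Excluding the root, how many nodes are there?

For each word, the new-node count is its length minus the longest prefix already in the trie:
  "0111" → 4 new (0, 1, 1, 1)
  "11100001" → 8 new (1, 1, 1, 0, 0, 0, 0, 1)
  "1110010111" → prefix "11100" already present; 5 new (1, 0, 1, 1, 1)
  "1110010110" → prefix "111001011" already present; 1 new (0)
  "100011111" → prefix "1" already present; 8 new (0, 0, 0, 1, 1, 1, 1, 1)
  "11" → prefix "11" already present; 0 new (none)
  "1001" → prefix "100" already present; 1 new (1)
  "1110011" → prefix "111001" already present; 1 new (1)
  "11100111" → prefix "1110011" already present; 1 new (1)
  "1110010101" → prefix "11100101" already present; 2 new (0, 1)
  "1110011111" → prefix "11100111" already present; 2 new (1, 1)
  "11100011" → prefix "111000" already present; 2 new (1, 1)
  "100111110" → prefix "1001" already present; 5 new (1, 1, 1, 1, 0)
  "111001110" → prefix "11100111" already present; 1 new (0)
  "10000101" → prefix "1000" already present; 4 new (0, 1, 0, 1)
  "11110" → prefix "111" already present; 2 new (1, 0)
  "11111" → prefix "1111" already present; 1 new (1)
Total nodes = 4 + 8 + 5 + 1 + 8 + 0 + 1 + 1 + 1 + 2 + 2 + 2 + 5 + 1 + 4 + 2 + 1 = 48

48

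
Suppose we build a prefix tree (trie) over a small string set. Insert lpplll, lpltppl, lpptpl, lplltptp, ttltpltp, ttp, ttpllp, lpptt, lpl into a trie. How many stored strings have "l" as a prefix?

6

Filter for entries beginning with "l":
Matches: "lpl", "lplltptp", "lpltppl", "lpplll", "lpptpl", "lpptt"
Count: 6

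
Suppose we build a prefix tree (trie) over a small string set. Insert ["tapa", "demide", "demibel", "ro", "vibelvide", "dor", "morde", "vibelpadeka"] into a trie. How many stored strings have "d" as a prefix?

3

Filter for entries beginning with "d":
Words under "d": demibel, demide, dor
Count: 3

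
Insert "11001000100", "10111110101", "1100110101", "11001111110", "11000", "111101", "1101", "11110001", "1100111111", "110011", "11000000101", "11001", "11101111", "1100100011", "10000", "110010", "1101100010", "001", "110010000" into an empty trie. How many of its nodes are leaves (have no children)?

Leaves are exactly the stored words that no other stored word extends.
Those words: "001", "10000", "10111110101", "11000000101", "110010000", "11001000100", "1100100011", "1100110101", "11001111110", "1101100010", "11101111", "11110001", "111101"
Leaf count: 13

13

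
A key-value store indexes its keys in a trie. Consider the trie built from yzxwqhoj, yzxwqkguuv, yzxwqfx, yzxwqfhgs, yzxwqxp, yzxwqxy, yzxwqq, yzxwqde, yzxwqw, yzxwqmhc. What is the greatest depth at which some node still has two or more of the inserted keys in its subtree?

The deepest shared node is where two words last agree before diverging.
e.g. "yzxwqfhgs" and "yzxwqfx" share the prefix "yzxwqf" of length 6; no pair shares a longer one.
Longest shared-prefix length: 6

6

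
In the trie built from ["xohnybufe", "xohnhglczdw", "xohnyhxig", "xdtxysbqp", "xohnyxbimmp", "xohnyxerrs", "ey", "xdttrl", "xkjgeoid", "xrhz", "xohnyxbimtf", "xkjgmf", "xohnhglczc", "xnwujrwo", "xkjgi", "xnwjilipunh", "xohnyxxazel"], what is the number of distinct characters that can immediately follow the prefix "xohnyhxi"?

The children of the "xohnyhxi" node are the distinct next characters among strings starting with "xohnyhxi".
Distinct next characters after "xohnyhxi": g.
That node has 1 child edge.

1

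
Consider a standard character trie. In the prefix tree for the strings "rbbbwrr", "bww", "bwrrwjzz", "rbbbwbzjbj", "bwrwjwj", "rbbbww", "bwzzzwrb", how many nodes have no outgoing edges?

Leaves are exactly the stored words that no other stored word extends.
Those words: "bwrrwjzz", "bwrwjwj", "bww", "bwzzzwrb", "rbbbwbzjbj", "rbbbwrr", "rbbbww"
Leaf count: 7

7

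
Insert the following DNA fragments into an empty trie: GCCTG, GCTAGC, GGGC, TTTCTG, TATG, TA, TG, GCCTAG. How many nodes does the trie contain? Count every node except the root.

Trie structure (* marks end of a word):
(root)
├─ G
│  ├─ C
│  │  ├─ C
│  │  │  └─ T
│  │  │     ├─ A
│  │  │     │  └─ G *
│  │  │     └─ G *
│  │  └─ T
│  │     └─ A
│  │        └─ G
│  │           └─ C *
│  └─ G
│     └─ G
│        └─ C *
└─ T
   ├─ A *
   │  └─ T
   │     └─ G *
   ├─ G *
   └─ T
      └─ T
         └─ C
            └─ T
               └─ G *
Counting every labelled node above: 24.

24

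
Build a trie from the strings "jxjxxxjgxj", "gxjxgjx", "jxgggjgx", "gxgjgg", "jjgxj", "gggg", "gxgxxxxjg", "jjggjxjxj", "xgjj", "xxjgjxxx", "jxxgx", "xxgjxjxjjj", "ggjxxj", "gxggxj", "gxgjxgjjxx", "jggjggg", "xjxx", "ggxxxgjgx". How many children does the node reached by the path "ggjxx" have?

1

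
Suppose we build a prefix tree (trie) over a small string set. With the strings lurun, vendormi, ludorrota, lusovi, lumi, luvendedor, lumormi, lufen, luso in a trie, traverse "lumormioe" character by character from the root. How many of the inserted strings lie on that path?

1

Walk "lumormioe" from the root; an end-of-word marker is hit whenever a stored word is a prefix of "lumormioe".
Prefixes of the query that are stored words: "lumormi"
Count: 1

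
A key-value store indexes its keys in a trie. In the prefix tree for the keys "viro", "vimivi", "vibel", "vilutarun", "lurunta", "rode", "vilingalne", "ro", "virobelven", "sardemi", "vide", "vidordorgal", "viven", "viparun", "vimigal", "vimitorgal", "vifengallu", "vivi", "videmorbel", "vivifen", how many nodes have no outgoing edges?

Leaves are exactly the stored words that no other stored word extends.
Those words: "lurunta", "rode", "sardemi", "vibel", "videmorbel", "vidordorgal", "vifengallu", "vilingalne", "vilutarun", "vimigal", "vimitorgal", "vimivi", "viparun", "virobelven", "viven", "vivifen"
Leaf count: 16

16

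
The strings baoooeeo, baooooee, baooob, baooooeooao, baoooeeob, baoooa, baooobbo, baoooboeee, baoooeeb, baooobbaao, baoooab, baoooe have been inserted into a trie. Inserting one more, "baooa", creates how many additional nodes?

1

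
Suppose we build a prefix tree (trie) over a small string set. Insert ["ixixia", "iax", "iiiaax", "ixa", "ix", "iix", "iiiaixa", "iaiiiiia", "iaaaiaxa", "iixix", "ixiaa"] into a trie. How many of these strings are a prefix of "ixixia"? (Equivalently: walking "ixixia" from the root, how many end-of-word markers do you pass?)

2

Traverse "ixixia" character by character; count nodes along the way that are marked as word ends.
Prefixes of the query that are stored words: "ix", "ixixia"
Count: 2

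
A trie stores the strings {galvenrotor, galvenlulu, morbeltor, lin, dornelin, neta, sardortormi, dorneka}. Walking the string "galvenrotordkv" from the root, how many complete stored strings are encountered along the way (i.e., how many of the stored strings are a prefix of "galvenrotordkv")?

1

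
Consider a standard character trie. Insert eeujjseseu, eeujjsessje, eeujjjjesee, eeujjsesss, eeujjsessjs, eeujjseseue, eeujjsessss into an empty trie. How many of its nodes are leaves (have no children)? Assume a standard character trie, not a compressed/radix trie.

A leaf is a node with no children — equivalently, the end of a word that is not a proper prefix of any other stored word.
Those words: "eeujjjjesee", "eeujjseseue", "eeujjsessje", "eeujjsessjs", "eeujjsessss"
Leaf count: 5

5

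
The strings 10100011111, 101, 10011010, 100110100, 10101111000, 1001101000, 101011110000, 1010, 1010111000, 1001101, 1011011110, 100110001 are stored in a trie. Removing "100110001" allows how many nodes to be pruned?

3

A node on "100110001"'s path can go only if nothing else ends at it or branches off below it.
The suffix "001" (3 nodes) is used only by "100110001"; the node for "100110" still has the child "1", so pruning stops there.
Nodes removed: 3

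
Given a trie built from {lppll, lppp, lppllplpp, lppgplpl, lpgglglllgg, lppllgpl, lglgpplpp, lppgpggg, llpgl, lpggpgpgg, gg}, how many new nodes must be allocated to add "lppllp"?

"lppllp" is already a full path in the trie; only an end-marker is added.
No new nodes are needed: 0.

0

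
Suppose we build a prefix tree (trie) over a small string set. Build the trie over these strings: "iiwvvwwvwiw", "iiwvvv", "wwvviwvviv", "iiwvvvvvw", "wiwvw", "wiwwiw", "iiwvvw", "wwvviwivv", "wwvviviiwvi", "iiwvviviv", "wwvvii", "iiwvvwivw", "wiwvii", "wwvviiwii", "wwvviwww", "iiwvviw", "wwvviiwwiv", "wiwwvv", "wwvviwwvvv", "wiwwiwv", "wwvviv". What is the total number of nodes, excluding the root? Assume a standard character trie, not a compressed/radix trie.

Insert word by word; a character creates a node only if that edge doesn't already exist:
  "iiwvvwwvwiw" → 11 new (i, i, w, v, v, w, w, v, w, i, w)
  "iiwvvv" → prefix "iiwvv" already present; 1 new (v)
  "wwvviwvviv" → 10 new (w, w, v, v, i, w, v, v, i, v)
  "iiwvvvvvw" → prefix "iiwvvv" already present; 3 new (v, v, w)
  "wiwvw" → prefix "w" already present; 4 new (i, w, v, w)
  "wiwwiw" → prefix "wiw" already present; 3 new (w, i, w)
  "iiwvvw" → prefix "iiwvvw" already present; 0 new (none)
  "wwvviwivv" → prefix "wwvviw" already present; 3 new (i, v, v)
  "wwvviviiwvi" → prefix "wwvvi" already present; 6 new (v, i, i, w, v, i)
  "iiwvviviv" → prefix "iiwvv" already present; 4 new (i, v, i, v)
  "wwvvii" → prefix "wwvvi" already present; 1 new (i)
  "iiwvvwivw" → prefix "iiwvvw" already present; 3 new (i, v, w)
  "wiwvii" → prefix "wiwv" already present; 2 new (i, i)
  "wwvviiwii" → prefix "wwvvii" already present; 3 new (w, i, i)
  "wwvviwww" → prefix "wwvviw" already present; 2 new (w, w)
  "iiwvviw" → prefix "iiwvvi" already present; 1 new (w)
  "wwvviiwwiv" → prefix "wwvviiw" already present; 3 new (w, i, v)
  "wiwwvv" → prefix "wiww" already present; 2 new (v, v)
  "wwvviwwvvv" → prefix "wwvviww" already present; 3 new (v, v, v)
  "wiwwiwv" → prefix "wiwwiw" already present; 1 new (v)
  "wwvviv" → prefix "wwvviv" already present; 0 new (none)
Total nodes = 11 + 1 + 10 + 3 + 4 + 3 + 0 + 3 + 6 + 4 + 1 + 3 + 2 + 3 + 2 + 1 + 3 + 2 + 3 + 1 + 0 = 66

66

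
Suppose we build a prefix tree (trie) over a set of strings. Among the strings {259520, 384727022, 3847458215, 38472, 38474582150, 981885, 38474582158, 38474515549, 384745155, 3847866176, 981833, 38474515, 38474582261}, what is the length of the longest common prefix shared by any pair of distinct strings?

Equivalently: take the maximum, over all pairs, of their longest common prefix length.
e.g. "3847458215" and "38474582150" share the prefix "3847458215" of length 10; no pair shares a longer one.
Longest shared-prefix length: 10

10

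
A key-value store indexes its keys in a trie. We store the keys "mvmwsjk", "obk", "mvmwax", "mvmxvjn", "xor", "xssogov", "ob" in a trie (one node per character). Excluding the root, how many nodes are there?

25

Trie structure (* marks end of a word):
(root)
├─ m
│  └─ v
│     └─ m
│        ├─ w
│        │  ├─ a
│        │  │  └─ x *
│        │  └─ s
│        │     └─ j
│        │        └─ k *
│        └─ x
│           └─ v
│              └─ j
│                 └─ n *
├─ o
│  └─ b *
│     └─ k *
└─ x
   ├─ o
   │  └─ r *
   └─ s
      └─ s
         └─ o
            └─ g
               └─ o
                  └─ v *
Counting every labelled node above: 25.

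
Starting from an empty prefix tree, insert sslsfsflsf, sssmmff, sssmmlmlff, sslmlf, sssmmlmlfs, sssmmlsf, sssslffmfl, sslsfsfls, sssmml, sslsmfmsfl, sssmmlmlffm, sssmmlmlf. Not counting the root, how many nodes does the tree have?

For each word, the new-node count is its length minus the longest prefix already in the trie:
  "sslsfsflsf" → 10 new (s, s, l, s, f, s, f, l, s, f)
  "sssmmff" → prefix "ss" already present; 5 new (s, m, m, f, f)
  "sssmmlmlff" → prefix "sssmm" already present; 5 new (l, m, l, f, f)
  "sslmlf" → prefix "ssl" already present; 3 new (m, l, f)
  "sssmmlmlfs" → prefix "sssmmlmlf" already present; 1 new (s)
  "sssmmlsf" → prefix "sssmml" already present; 2 new (s, f)
  "sssslffmfl" → prefix "sss" already present; 7 new (s, l, f, f, m, f, l)
  "sslsfsfls" → prefix "sslsfsfls" already present; 0 new (none)
  "sssmml" → prefix "sssmml" already present; 0 new (none)
  "sslsmfmsfl" → prefix "ssls" already present; 6 new (m, f, m, s, f, l)
  "sssmmlmlffm" → prefix "sssmmlmlff" already present; 1 new (m)
  "sssmmlmlf" → prefix "sssmmlmlf" already present; 0 new (none)
Total nodes = 10 + 5 + 5 + 3 + 1 + 2 + 7 + 0 + 0 + 6 + 1 + 0 = 40

40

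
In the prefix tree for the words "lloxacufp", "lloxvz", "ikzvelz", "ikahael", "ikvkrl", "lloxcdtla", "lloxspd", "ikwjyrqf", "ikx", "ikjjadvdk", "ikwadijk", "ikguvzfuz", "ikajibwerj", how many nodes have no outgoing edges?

13

A leaf is a node with no children — equivalently, the end of a word that is not a proper prefix of any other stored word.
Those words: "ikahael", "ikajibwerj", "ikguvzfuz", "ikjjadvdk", "ikvkrl", "ikwadijk", "ikwjyrqf", "ikx", "ikzvelz", "lloxacufp", "lloxcdtla", "lloxspd", "lloxvz"
Leaf count: 13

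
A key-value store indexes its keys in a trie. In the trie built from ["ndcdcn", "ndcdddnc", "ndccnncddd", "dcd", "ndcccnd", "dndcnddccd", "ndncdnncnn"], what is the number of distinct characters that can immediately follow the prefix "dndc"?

1

Follow the path "dndc" to its node, then look at its outgoing edges.
Distinct next characters after "dndc": n.
That node has 1 child edge.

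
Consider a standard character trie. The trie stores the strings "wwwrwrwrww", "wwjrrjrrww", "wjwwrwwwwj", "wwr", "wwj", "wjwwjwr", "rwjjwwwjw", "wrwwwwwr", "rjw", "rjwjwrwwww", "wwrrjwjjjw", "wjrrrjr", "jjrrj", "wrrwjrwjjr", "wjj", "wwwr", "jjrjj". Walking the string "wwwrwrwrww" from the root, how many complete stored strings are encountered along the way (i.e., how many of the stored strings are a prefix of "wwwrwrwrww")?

2

Check each prefix of "wwwrwrwrww" against the stored set — each match is an end-marker on the path.
Prefixes of the query that are stored words: "wwwr", "wwwrwrwrww"
Count: 2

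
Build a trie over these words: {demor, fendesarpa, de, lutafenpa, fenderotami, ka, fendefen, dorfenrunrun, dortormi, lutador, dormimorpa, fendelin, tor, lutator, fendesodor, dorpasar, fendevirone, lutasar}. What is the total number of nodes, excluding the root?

For each word, the new-node count is its length minus the longest prefix already in the trie:
  "demor" → 5 new (d, e, m, o, r)
  "fendesarpa" → 10 new (f, e, n, d, e, s, a, r, p, a)
  "de" → prefix "de" already present; 0 new (none)
  "lutafenpa" → 9 new (l, u, t, a, f, e, n, p, a)
  "fenderotami" → prefix "fende" already present; 6 new (r, o, t, a, m, i)
  "ka" → 2 new (k, a)
  "fendefen" → prefix "fende" already present; 3 new (f, e, n)
  "dorfenrunrun" → prefix "d" already present; 11 new (o, r, f, e, n, r, u, n, r, u, n)
  "dortormi" → prefix "dor" already present; 5 new (t, o, r, m, i)
  "lutador" → prefix "luta" already present; 3 new (d, o, r)
  "dormimorpa" → prefix "dor" already present; 7 new (m, i, m, o, r, p, a)
  "fendelin" → prefix "fende" already present; 3 new (l, i, n)
  "tor" → 3 new (t, o, r)
  "lutator" → prefix "luta" already present; 3 new (t, o, r)
  "fendesodor" → prefix "fendes" already present; 4 new (o, d, o, r)
  "dorpasar" → prefix "dor" already present; 5 new (p, a, s, a, r)
  "fendevirone" → prefix "fende" already present; 6 new (v, i, r, o, n, e)
  "lutasar" → prefix "luta" already present; 3 new (s, a, r)
Total nodes = 5 + 10 + 0 + 9 + 6 + 2 + 3 + 11 + 5 + 3 + 7 + 3 + 3 + 3 + 4 + 5 + 6 + 3 = 88

88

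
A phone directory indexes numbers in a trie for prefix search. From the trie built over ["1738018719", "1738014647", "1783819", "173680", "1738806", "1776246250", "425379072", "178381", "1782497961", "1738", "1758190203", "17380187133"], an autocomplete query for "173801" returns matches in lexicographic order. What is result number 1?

DFS of the "173801" subtree visits, in order: "1738014647", "17380187133", "1738018719"
Position 1: 1738014647

1738014647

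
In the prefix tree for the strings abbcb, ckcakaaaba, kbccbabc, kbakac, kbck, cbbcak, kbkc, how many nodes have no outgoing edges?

7

A leaf is a node with no children — equivalently, the end of a word that is not a proper prefix of any other stored word.
Those words: "abbcb", "cbbcak", "ckcakaaaba", "kbakac", "kbccbabc", "kbck", "kbkc"
Leaf count: 7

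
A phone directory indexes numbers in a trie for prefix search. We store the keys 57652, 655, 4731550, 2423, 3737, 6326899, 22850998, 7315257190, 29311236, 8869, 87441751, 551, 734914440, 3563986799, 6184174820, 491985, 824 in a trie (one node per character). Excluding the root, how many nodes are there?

For each word, the new-node count is its length minus the longest prefix already in the trie:
  "57652" → 5 new (5, 7, 6, 5, 2)
  "655" → 3 new (6, 5, 5)
  "4731550" → 7 new (4, 7, 3, 1, 5, 5, 0)
  "2423" → 4 new (2, 4, 2, 3)
  "3737" → 4 new (3, 7, 3, 7)
  "6326899" → prefix "6" already present; 6 new (3, 2, 6, 8, 9, 9)
  "22850998" → prefix "2" already present; 7 new (2, 8, 5, 0, 9, 9, 8)
  "7315257190" → 10 new (7, 3, 1, 5, 2, 5, 7, 1, 9, 0)
  "29311236" → prefix "2" already present; 7 new (9, 3, 1, 1, 2, 3, 6)
  "8869" → 4 new (8, 8, 6, 9)
  "87441751" → prefix "8" already present; 7 new (7, 4, 4, 1, 7, 5, 1)
  "551" → prefix "5" already present; 2 new (5, 1)
  "734914440" → prefix "73" already present; 7 new (4, 9, 1, 4, 4, 4, 0)
  "3563986799" → prefix "3" already present; 9 new (5, 6, 3, 9, 8, 6, 7, 9, 9)
  "6184174820" → prefix "6" already present; 9 new (1, 8, 4, 1, 7, 4, 8, 2, 0)
  "491985" → prefix "4" already present; 5 new (9, 1, 9, 8, 5)
  "824" → prefix "8" already present; 2 new (2, 4)
Total nodes = 5 + 3 + 7 + 4 + 4 + 6 + 7 + 10 + 7 + 4 + 7 + 2 + 7 + 9 + 9 + 5 + 2 = 98

98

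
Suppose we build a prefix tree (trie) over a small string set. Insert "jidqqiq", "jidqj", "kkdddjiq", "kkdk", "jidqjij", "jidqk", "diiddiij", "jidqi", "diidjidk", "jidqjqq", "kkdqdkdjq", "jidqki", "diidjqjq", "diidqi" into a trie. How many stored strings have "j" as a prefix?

Traverse to the node for "j", then collect every word in that subtree.
Words under "j": jidqi, jidqj, jidqjij, jidqjqq, jidqk, jidqki, jidqqiq
Count: 7

7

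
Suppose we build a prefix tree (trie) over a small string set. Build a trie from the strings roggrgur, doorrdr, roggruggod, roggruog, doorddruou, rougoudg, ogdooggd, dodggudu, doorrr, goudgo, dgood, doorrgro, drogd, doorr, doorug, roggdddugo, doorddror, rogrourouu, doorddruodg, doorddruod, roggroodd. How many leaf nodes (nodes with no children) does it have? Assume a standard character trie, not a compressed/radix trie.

19

Leaves are exactly the stored words that no other stored word extends.
Those words: "dgood", "dodggudu", "doorddror", "doorddruodg", "doorddruou", "doorrdr", "doorrgro", "doorrr", "doorug", "drogd", "goudgo", "ogdooggd", "roggdddugo", "roggrgur", "roggroodd", "roggruggod", "roggruog", "rogrourouu", "rougoudg"
Leaf count: 19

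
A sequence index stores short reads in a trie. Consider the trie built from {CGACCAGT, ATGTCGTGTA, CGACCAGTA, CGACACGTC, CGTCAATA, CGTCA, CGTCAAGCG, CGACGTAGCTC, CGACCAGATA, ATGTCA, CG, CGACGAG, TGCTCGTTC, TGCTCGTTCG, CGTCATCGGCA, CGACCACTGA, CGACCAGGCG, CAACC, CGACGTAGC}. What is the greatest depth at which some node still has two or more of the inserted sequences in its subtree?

Equivalently: take the maximum, over all pairs, of their longest common prefix length.
e.g. "CGACGTAGC" and "CGACGTAGCTC" share the prefix "CGACGTAGC" of length 9; no pair shares a longer one.
Longest shared-prefix length: 9

9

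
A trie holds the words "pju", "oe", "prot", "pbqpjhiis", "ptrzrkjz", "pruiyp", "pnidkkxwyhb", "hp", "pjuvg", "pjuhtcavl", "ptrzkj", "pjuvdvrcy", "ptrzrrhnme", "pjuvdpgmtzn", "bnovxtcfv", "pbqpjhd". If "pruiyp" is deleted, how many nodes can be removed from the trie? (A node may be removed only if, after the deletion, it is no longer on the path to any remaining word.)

A node on "pruiyp"'s path can go only if nothing else ends at it or branches off below it.
The suffix "uiyp" (4 nodes) is used only by "pruiyp"; the node for "pr" still has the child "o", so pruning stops there.
Nodes removed: 4

4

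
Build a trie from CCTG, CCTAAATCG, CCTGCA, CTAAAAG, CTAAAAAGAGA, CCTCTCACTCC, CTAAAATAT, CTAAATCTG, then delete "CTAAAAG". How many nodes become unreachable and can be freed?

1

A node on "CTAAAAG"'s path can go only if nothing else ends at it or branches off below it.
The suffix "G" (1 node) is used only by "CTAAAAG"; the node for "CTAAAA" still has the child "A", so pruning stops there.
Nodes removed: 1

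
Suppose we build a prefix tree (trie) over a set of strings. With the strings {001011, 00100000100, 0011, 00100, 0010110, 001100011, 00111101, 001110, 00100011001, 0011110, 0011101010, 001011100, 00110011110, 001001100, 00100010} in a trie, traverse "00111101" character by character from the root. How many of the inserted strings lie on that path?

3

Traverse "00111101" character by character; count nodes along the way that are marked as word ends.
Prefixes of the query that are stored words: "0011", "0011110", "00111101"
Count: 3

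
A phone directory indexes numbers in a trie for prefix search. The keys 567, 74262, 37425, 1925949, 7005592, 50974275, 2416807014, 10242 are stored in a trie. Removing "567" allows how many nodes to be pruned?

After clearing the end-marker at "567", prune upward until reaching a node still needed by another word.
The suffix "67" (2 nodes) is used only by "567"; the node for "5" still has the child "0", so pruning stops there.
Nodes removed: 2

2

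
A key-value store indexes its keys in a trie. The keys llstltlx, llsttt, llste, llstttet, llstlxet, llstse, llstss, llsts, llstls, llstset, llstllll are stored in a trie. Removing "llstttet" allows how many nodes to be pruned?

After clearing the end-marker at "llstttet", prune upward until reaching a node still needed by another word.
The suffix "et" (2 nodes) is used only by "llstttet"; "llsttt" is itself a stored word, so pruning stops there.
Nodes removed: 2

2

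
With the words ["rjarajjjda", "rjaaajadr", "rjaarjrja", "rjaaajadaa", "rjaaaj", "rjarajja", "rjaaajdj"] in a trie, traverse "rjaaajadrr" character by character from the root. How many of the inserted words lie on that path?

2

Traverse "rjaaajadrr" character by character; count nodes along the way that are marked as word ends.
Prefixes of the query that are stored words: "rjaaaj", "rjaaajadr"
Count: 2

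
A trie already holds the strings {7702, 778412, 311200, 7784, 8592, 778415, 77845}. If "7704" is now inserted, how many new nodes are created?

1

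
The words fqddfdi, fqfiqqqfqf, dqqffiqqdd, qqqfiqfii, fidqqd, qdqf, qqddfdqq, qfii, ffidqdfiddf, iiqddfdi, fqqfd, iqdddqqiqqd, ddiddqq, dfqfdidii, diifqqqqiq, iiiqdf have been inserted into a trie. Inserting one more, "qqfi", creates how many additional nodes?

2

"qq" is already a path in the trie; the remaining "fi" must be added.
Each of the 2 remaining characters creates one node.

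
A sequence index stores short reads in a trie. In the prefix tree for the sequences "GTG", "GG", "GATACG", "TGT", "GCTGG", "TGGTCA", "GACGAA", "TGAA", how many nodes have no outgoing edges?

8

Leaves are exactly the stored words that no other stored word extends.
Those words: "GACGAA", "GATACG", "GCTGG", "GG", "GTG", "TGAA", "TGGTCA", "TGT"
Leaf count: 8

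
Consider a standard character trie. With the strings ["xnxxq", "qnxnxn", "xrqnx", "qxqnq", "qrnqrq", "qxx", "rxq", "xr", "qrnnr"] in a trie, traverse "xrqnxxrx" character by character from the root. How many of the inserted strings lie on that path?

2

Check each prefix of "xrqnxxrx" against the stored set — each match is an end-marker on the path.
Prefixes of the query that are stored words: "xr", "xrqnx"
Count: 2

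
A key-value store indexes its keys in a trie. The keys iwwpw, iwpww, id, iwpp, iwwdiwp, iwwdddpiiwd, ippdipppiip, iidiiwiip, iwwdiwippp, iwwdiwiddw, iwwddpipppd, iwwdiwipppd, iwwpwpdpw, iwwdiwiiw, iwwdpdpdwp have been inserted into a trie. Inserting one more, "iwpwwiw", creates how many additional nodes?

2

The longest prefix of "iwpwwiw" already in the trie is "iwpww" (length 5).
So 7 − 5 = 2 new nodes.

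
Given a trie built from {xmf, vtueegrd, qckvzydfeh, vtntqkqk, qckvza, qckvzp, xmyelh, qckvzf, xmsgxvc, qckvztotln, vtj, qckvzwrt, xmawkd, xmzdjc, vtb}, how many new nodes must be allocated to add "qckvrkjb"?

The longest prefix of "qckvrkjb" already in the trie is "qckv" (length 4).
So 8 − 4 = 4 new nodes.

4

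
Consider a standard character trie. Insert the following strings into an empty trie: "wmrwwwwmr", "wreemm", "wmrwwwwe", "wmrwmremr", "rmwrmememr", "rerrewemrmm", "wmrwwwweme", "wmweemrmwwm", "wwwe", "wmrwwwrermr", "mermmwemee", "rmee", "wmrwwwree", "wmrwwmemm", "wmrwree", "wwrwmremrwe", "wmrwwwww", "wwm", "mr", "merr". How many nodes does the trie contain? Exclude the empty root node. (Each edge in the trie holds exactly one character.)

92

Count nodes per top-level branch (shared prefixes stored once):
  'm'-branch (mermmwemee, merr, mr): 12 nodes
  'r'-branch (rerrewemrmm, rmee, rmwrmememr): 22 nodes
  'w'-branch (wmrwmremr, wmrwree, wmrwwmemm, wmrwwwree, wmrwwwrermr, wmrwwwwe, wmrwwwweme, wmrwwwwmr, wmrwwwww, wmweemrmwwm, wreemm, wwm, wwrwmremrwe, wwwe): 58 nodes
Sum: 92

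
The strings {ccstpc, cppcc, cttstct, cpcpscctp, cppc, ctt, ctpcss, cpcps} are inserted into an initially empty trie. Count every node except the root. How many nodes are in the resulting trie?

27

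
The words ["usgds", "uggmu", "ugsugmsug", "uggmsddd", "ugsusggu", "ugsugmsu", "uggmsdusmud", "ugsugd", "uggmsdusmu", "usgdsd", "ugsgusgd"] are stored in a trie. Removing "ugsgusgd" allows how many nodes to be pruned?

5

After clearing the end-marker at "ugsgusgd", prune upward until reaching a node still needed by another word.
The suffix "gusgd" (5 nodes) is used only by "ugsgusgd"; the node for "ugs" still has the child "u", so pruning stops there.
Nodes removed: 5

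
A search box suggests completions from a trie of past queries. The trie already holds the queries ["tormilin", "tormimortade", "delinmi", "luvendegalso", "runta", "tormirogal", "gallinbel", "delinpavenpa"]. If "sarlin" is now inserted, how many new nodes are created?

6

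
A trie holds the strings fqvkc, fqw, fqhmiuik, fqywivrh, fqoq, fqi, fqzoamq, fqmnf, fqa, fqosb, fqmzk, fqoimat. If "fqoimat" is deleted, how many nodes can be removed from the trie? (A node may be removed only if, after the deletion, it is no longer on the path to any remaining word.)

4

After clearing the end-marker at "fqoimat", prune upward until reaching a node still needed by another word.
The suffix "imat" (4 nodes) is used only by "fqoimat"; the node for "fqo" still has the child "q", so pruning stops there.
Nodes removed: 4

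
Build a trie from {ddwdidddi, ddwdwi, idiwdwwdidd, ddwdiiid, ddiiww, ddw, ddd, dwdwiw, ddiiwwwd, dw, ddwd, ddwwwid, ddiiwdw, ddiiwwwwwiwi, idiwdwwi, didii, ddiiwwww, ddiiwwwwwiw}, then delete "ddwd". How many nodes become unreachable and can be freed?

Walk "ddwd" from the leaf back toward the root, removing each node that no remaining word uses.
Every node on "ddwd" is still needed (e.g. by "ddwdidddi"), so nothing is freed.
Nodes removed: 0

0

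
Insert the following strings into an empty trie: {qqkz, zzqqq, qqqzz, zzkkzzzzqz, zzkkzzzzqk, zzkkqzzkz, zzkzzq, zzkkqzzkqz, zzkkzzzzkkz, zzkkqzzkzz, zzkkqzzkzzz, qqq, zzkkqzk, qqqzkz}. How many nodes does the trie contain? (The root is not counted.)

Count nodes per top-level branch (shared prefixes stored once):
  'q'-branch (qqkz, qqq, qqqzkz, qqqzz): 9 nodes
  'z'-branch (zzkkqzk, zzkkqzzkqz, zzkkqzzkz, zzkkqzzkzz, zzkkqzzkzzz, zzkkzzzzkkz, zzkkzzzzqk, zzkkzzzzqz, zzkzzq, zzqqq): 30 nodes
Sum: 39

39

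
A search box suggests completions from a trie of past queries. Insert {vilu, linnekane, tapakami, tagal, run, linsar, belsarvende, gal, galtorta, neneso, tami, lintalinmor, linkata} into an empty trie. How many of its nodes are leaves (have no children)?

Leaves are exactly the stored words that no other stored word extends.
Those words: "belsarvende", "galtorta", "linkata", "linnekane", "linsar", "lintalinmor", "neneso", "run", "tagal", "tami", "tapakami", "vilu"
Leaf count: 12

12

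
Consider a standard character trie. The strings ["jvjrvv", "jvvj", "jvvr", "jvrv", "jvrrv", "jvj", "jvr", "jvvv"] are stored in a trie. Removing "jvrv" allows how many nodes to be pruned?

1

Walk "jvrv" from the leaf back toward the root, removing each node that no remaining word uses.
The suffix "v" (1 node) is used only by "jvrv"; the node for "jvr" still has the child "r", so pruning stops there.
Nodes removed: 1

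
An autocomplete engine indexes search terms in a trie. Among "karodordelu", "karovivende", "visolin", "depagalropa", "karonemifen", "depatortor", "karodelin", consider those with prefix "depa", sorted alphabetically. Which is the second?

DFS of the "depa" subtree visits, in order: "depagalropa", "depatortor"
Position 2: depatortor

depatortor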